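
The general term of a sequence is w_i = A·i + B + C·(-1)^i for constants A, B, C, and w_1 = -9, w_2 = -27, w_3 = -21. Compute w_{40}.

-255

At i = 1, 2, 3: A + B - C = -9; 2A + B + C = -27; 3A + B - C = -21.
Subtracting the first from the second: A + 2C = -18.
Subtracting the second from the third: A - 2C = 6.
Solving: C = -6, A = -6, then B = -9.
Therefore w_{40} = -240 + (-9) + (-6)·1 = -255.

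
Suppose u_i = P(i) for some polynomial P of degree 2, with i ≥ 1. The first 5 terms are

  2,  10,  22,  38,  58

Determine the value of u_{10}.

1st diffs: 8, 12, 16, 20.
2nd diffs: 4, 4, 4 (constant).
Newton forward-difference form: u_i = 2 + 8·C(i-1,1) + 4·C(i-1,2).
At i = 10: i-1 = 9, so u_{10} = 2 + 72 + 144 = 218.

218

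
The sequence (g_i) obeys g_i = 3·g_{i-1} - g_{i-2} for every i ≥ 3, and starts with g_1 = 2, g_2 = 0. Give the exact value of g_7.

-110

Iterate the recurrence:
g_3 = -2; g_4 = -6; g_5 = -16; g_6 = -42; g_7 = -110.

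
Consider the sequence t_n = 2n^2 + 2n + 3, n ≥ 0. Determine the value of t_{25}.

t_{25} = 2·25^2 + 2·25 + 3 = 1303.

1303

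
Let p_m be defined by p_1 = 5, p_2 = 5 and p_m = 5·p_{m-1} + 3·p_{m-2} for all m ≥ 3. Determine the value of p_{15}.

32616072760

Step forward from the initial values:
p_3 = 40;  p_4 = 215;  p_5 = 1195;  …;  p_{12} = 191680340;  p_{13} = 1062173845;  p_{14} = 5885910245;  p_{15} = 32616072760.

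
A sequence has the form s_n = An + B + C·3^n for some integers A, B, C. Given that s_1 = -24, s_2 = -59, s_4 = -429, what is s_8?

-32849

Plug in n = 1, 2, 4: A + B + 3C = -24; 2A + B + 9C = -59; 4A + B + 81C = -429.
Subtracting the first from the second: A + 6C = -35.
Subtracting the second from the third: 2A + 72C = -370.
Solving: C = -5, A = -5, then B = -4.
Therefore s_8 = -40 + (-4) + (-5)·6561 = -32849.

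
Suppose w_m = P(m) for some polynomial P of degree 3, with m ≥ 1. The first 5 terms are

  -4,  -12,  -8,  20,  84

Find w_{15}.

5344

1st diffs: -8, 4, 28, 64.
2nd diffs: 12, 24, 36.
3rd diffs: 12, 12 (constant).
So w_m = 2m^3 - 6m^2 - 4m + 4.
Evaluating at m = 15 gives w_{15} = 5344.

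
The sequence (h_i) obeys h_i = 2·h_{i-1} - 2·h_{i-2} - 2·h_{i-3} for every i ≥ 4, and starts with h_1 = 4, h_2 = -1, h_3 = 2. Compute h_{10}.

Iterate the recurrence:
h_4 = -2;  h_5 = -6;  h_6 = -12;  h_7 = -8;  h_8 = 20;  h_9 = 80;  h_{10} = 136.

136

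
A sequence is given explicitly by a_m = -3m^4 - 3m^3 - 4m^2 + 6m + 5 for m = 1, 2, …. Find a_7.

-8381

a_7 = -3·7^4 - 3·7^3 - 4·7^2 + 6·7 + 5 = -8381.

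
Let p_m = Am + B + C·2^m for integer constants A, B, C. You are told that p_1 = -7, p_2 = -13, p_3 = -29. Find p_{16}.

-327617

At m = 1, 2, 3: A + B + 2C = -7; 2A + B + 4C = -13; 3A + B + 8C = -29.
Subtracting the first from the second: A + 2C = -6.
Subtracting the second from the third: A + 4C = -16.
Solving: C = -5, A = 4, then B = -1.
So p_m = 4·m + (-1) + (-5)·2^m; at m=16 this is -327617.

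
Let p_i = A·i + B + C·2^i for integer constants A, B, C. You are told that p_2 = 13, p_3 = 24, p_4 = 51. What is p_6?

Plug in i = 2, 3, 4: 2A + B + 4C = 13; 3A + B + 8C = 24; 4A + B + 16C = 51.
Subtracting the first from the second: A + 4C = 11.
Subtracting the second from the third: A + 8C = 27.
Solving: C = 4, A = -5, then B = 7.
Therefore p_6 = -30 + 7 + 4·64 = 233.

233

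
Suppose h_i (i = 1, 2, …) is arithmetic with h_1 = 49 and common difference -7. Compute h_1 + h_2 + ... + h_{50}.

-6125

h_i = 49 + (i - 1)·(-7).
h_{50} = -294; S = 50·(49 + (-294))/2 = -6125.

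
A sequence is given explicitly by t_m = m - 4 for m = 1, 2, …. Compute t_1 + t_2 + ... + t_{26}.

Over m = 1..26: Σm = 351.
Total = (1)·351 + (-4)·26 = 247.

247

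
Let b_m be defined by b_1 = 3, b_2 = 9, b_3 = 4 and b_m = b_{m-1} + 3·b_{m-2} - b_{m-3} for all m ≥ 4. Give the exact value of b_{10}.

2153

b_4 = 28, b_5 = 31, b_6 = 111, b_7 = 176, b_8 = 478, b_9 = 895, b_{10} = 2153.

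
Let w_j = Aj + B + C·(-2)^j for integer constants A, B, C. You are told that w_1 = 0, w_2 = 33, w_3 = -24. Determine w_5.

-138

At j = 1, 2, 3: A + B - 2C = 0; 2A + B + 4C = 33; 3A + B - 8C = -24.
Subtracting the first from the second: A + 6C = 33.
Subtracting the second from the third: A - 12C = -57.
Solving: C = 5, A = 3, then B = 7.
Hence w_5 = 3·5 + 7 + 5·(-32) = -138.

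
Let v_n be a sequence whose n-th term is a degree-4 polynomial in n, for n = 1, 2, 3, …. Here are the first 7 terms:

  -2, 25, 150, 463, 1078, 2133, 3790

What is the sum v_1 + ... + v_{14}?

176239

1st diffs: 27, 125, 313, 615, 1055, 1657.
2nd diffs: 98, 188, 302, 440, 602.
3rd diffs: 90, 114, 138, 162.
4th diffs: 24, 24, 24 (constant).
So v_n = n^4 + 5n^3 - 6n^2 - 5n + 3.
Continuing: …, 6235, 9678, 14353, 20518, …, v_{14} = 50893.
Summing n = 1..14 (14 terms) gives 176239.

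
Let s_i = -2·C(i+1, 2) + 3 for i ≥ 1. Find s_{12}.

C(13, 2) = 78, so s_{12} = -153.

-153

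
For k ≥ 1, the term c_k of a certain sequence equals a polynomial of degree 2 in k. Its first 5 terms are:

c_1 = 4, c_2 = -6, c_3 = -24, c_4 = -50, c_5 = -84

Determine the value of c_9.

1st diffs: -10, -18, -26, -34.
2nd diffs: -8, -8, -8 (constant).
So c_k = -4k^2 + 2k + 6.
Evaluating at k = 9 gives c_9 = -300.

-300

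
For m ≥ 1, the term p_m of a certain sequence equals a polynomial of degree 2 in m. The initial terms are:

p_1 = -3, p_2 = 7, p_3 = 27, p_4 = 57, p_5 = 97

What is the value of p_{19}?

1707

1st diffs: 10, 20, 30, 40.
2nd diffs: 10, 10, 10 (constant).
So p_m = 5m^2 - 5m - 3.
Evaluating at m = 19 gives p_{19} = 1707.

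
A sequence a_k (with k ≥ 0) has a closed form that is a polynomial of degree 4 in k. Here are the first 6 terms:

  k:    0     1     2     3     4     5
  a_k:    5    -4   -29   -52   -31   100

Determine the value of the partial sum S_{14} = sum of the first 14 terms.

1st diffs: -9, -25, -23, 21, 131.
2nd diffs: -16, 2, 44, 110.
3rd diffs: 18, 42, 66.
4th diffs: 24, 24 (constant).
So a_k = k^4 - 3k^3 - 6k^2 - k + 5.
Continuing: …, 431, 1076, 2173, 3884, …, a_{13} = 20948.
Summing k = 0..13 (14 terms) gives 59493.

59493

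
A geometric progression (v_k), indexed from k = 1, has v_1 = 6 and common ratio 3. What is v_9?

v_k = 6·3^(k-1).
v_9 = 6·3^8 = 39366.

39366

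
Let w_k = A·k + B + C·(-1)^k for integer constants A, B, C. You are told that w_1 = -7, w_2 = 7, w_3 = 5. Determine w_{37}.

The three given values yield: A + B - C = -7; 2A + B + C = 7; 3A + B - C = 5.
Subtracting the first from the second: A + 2C = 14.
Subtracting the second from the third: A - 2C = -2.
Solving: C = 4, A = 6, then B = -9.
So w_k = 6·k + (-9) + 4·(-1)^k; at k=37 this is 209.

209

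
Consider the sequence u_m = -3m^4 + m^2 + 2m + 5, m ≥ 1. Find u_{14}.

-115019

u_{14} = -3·14^4 + 1·14^2 + 2·14 + 5 = -115019.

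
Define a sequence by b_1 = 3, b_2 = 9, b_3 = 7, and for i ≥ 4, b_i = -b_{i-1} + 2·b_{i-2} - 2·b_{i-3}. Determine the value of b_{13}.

-3737

Applying the relation repeatedly:
b_4 = 5, b_5 = -9, b_6 = 5, b_7 = -33, b_8 = 61, b_9 = -137, b_{10} = 325, b_{11} = -721, b_{12} = 1645, b_{13} = -3737.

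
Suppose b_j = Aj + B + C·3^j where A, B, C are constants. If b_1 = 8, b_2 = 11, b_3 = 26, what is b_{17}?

129140120

Write the equations: A + B + 3C = 8; 2A + B + 9C = 11; 3A + B + 27C = 26.
Subtracting the first from the second: A + 6C = 3.
Subtracting the second from the third: A + 18C = 15.
Solving: C = 1, A = -3, then B = 8.
Therefore b_{17} = -51 + 8 + 1·129140163 = 129140120.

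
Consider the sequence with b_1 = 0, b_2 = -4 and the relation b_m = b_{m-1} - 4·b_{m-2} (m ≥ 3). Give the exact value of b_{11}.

Step forward from the initial values:
b_3 = -4;  b_4 = 12;  b_5 = 28;  b_6 = -20;  b_7 = -132;  b_8 = -52;  b_9 = 476;  b_{10} = 684;  b_{11} = -1220.

-1220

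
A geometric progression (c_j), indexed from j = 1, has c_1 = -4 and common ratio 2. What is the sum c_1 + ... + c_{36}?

c_j = (-4)·2^(j-1).
S = (-4)·(2^36 - 1)/(2 - 1) = (-4)·(68719476736 - 1)/(1) = -274877906940.

-274877906940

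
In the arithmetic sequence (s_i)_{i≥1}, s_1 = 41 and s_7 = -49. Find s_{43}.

Common difference d = (-49 - 41) / (7 - 1) = -15.
s_i = 41 + (i - 1)·(-15).
s_{43} = 41 + 42·(-15) = -589.

-589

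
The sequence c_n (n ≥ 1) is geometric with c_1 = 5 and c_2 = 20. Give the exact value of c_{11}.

5242880

Common ratio r = 4.
c_n = 5·4^(n-1).
c_{11} = 5·4^10 = 5242880.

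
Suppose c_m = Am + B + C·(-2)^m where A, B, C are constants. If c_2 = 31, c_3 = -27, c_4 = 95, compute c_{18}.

The three given values yield: 2A + B + 4C = 31; 3A + B - 8C = -27; 4A + B + 16C = 95.
Subtracting the first from the second: A - 12C = -58.
Subtracting the second from the third: A + 24C = 122.
Solving: C = 5, A = 2, then B = 7.
Therefore c_{18} = 36 + 7 + 5·262144 = 1310763.

1310763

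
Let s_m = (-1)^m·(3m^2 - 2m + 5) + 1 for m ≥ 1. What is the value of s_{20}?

(-1)^20 = 1; 3m^2 - 2m + 5 at m=20 is 1165; so s_{20} = 1166.

1166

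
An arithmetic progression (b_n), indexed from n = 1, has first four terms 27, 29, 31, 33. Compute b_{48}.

121

Common difference d = 2.
b_n = 27 + (n - 1)·2.
b_{48} = 27 + 47·2 = 121.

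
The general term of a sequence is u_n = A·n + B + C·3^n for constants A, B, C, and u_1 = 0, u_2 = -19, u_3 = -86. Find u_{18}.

-1549681859

Write the equations: A + B + 3C = 0; 2A + B + 9C = -19; 3A + B + 27C = -86.
Subtracting the first from the second: A + 6C = -19.
Subtracting the second from the third: A + 18C = -67.
Solving: C = -4, A = 5, then B = 7.
So u_n = 5·n + 7 + (-4)·3^n; at n=18 this is -1549681859.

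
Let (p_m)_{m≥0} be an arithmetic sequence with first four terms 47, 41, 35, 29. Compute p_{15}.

-43

Common difference d = -6.
p_m = 47 + (m - 0)·(-6).
p_{15} = 47 + 15·(-6) = -43.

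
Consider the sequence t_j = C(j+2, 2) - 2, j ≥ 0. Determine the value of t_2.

4

C(4, 2) = 6, so t_2 = 4.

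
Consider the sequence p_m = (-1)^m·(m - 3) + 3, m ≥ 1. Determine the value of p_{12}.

(-1)^12 = 1; m - 3 at m=12 is 9; so p_{12} = 12.

12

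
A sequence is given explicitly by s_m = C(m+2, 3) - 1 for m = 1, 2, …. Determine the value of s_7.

83

C(9, 3) = 84, so s_7 = 83.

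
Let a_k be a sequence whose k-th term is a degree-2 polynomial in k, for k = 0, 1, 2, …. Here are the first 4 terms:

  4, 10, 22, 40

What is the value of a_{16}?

1st diffs: 6, 12, 18.
2nd diffs: 6, 6 (constant).
Newton forward-difference form: a_k = 4 + 6·C(k,1) + 6·C(k,2).
At k = 16: k = 16, so a_{16} = 4 + 96 + 720 = 820.

820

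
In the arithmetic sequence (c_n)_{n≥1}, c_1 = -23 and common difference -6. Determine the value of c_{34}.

-221

c_n = -23 + (n - 1)·(-6).
c_{34} = -23 + 33·(-6) = -221.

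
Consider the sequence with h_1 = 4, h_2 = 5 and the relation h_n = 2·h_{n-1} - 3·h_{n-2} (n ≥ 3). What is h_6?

Compute successive terms:
h_3 = -2; h_4 = -19; h_5 = -32; h_6 = -7.

-7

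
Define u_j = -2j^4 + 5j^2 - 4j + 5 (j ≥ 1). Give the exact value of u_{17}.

u_{17} = -2·17^4 + 5·17^2 - 4·17 + 5 = -165660.

-165660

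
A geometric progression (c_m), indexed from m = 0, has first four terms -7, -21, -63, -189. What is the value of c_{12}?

-3720087

Common ratio r = 3.
c_m = (-7)·3^(m-0).
c_{12} = (-7)·3^12 = -3720087.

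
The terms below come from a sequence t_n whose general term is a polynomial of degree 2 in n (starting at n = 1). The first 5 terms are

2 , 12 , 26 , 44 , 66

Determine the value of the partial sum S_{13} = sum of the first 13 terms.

1st diffs: 10, 14, 18, 22.
2nd diffs: 4, 4, 4 (constant).
So t_n = 2n^2 + 4n - 4.
Continuing: …, 92, 122, 156, 194, …, t_{13} = 386.
Summing n = 1..13 (13 terms) gives 1950.

1950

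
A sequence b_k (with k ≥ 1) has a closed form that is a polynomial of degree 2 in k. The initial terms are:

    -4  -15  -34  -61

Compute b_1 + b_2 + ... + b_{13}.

1st diffs: -11, -19, -27.
2nd diffs: -8, -8 (constant).
Newton forward-difference form: b_k = -4 + (-11)·C(k-1,1) + (-8)·C(k-1,2).
Continuing: …, -96, -139, -190, -249, …, b_{13} = -664.
Summing k = 1..13 (13 terms) gives -3198.

-3198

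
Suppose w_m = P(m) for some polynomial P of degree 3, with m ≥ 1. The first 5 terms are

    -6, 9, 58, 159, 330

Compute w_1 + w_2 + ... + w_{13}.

23686

1st diffs: 15, 49, 101, 171.
2nd diffs: 34, 52, 70.
3rd diffs: 18, 18 (constant).
So w_m = 3m^3 - m^2 - 3m - 5.
Continuing: …, 589, 954, 1443, 2074, …, w_{13} = 6378.
Summing m = 1..13 (13 terms) gives 23686.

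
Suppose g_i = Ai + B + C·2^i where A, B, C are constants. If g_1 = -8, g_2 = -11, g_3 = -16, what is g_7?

-140

Write the equations: A + B + 2C = -8; 2A + B + 4C = -11; 3A + B + 8C = -16.
Subtracting the first from the second: A + 2C = -3.
Subtracting the second from the third: A + 4C = -5.
Solving: C = -1, A = -1, then B = -5.
So g_i = -1·i + (-5) + (-1)·2^i; at i=7 this is -140.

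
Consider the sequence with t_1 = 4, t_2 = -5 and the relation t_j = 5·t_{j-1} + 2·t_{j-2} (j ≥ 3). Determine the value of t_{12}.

-65751335

Compute successive terms:
t_3 = -17  t_4 = -95  t_5 = -509  t_6 = -2735  t_7 = -14693  t_8 = -78935  t_9 = -424061  t_{10} = -2278175  t_{11} = -12238997  t_{12} = -65751335.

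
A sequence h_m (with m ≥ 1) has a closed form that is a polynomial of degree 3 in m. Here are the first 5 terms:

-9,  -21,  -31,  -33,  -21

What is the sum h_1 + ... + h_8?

124

1st diffs: -12, -10, -2, 12.
2nd diffs: 2, 8, 14.
3rd diffs: 6, 6 (constant).
So h_m = m^3 - 5m^2 - 4m - 1.
Continuing: 11, 69, 159.
Summing m = 1..8 (8 terms) gives 124.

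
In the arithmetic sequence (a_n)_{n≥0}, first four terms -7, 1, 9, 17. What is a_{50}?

Common difference d = 8.
a_n = -7 + (n - 0)·8.
a_{50} = -7 + 50·8 = 393.

393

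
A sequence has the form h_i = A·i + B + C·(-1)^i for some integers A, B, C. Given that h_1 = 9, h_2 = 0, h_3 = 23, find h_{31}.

Plug in i = 1, 2, 3: A + B - C = 9; 2A + B + C = 0; 3A + B - C = 23.
Subtracting the first from the second: A + 2C = -9.
Subtracting the second from the third: A - 2C = 23.
Solving: C = -8, A = 7, then B = -6.
Hence h_{31} = 7·31 + (-6) + (-8)·(-1) = 219.

219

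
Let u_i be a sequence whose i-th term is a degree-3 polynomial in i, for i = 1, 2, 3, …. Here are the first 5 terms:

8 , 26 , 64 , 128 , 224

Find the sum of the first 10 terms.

1st diffs: 18, 38, 64, 96.
2nd diffs: 20, 26, 32.
3rd diffs: 6, 6 (constant).
Newton forward-difference form: u_i = 8 + 18·C(i-1,1) + 20·C(i-1,2) + 6·C(i-1,3).
Continuing: …, 358, 536, 764, 1048, …, u_{10} = 1394.
Summing i = 1..10 (10 terms) gives 4550.

4550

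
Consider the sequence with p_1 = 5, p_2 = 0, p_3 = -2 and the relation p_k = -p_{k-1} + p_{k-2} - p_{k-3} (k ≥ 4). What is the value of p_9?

Step forward from the initial values:
p_4 = -3;  p_5 = 1;  p_6 = -2;  p_7 = 6;  p_8 = -9;  p_9 = 17.

17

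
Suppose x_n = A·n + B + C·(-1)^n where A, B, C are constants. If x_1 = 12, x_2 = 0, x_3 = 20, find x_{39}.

164

At n = 1, 2, 3: A + B - C = 12; 2A + B + C = 0; 3A + B - C = 20.
Subtracting the first from the second: A + 2C = -12.
Subtracting the second from the third: A - 2C = 20.
Solving: C = -8, A = 4, then B = 0.
So x_n = 4·n + 0 + (-8)·(-1)^n; at n=39 this is 164.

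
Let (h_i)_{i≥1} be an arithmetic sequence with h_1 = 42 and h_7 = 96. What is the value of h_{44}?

429

Common difference d = (96 - 42) / (7 - 1) = 9.
h_i = 42 + (i - 1)·9.
h_{44} = 42 + 43·9 = 429.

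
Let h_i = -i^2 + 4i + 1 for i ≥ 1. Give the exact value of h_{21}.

h_{21} = -1·21^2 + 4·21 + 1 = -356.

-356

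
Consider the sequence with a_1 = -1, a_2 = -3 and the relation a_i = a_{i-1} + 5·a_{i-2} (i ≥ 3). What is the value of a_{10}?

-10763

Applying the relation repeatedly:
a_3 = -8;  a_4 = -23;  a_5 = -63;  a_6 = -178;  a_7 = -493;  a_8 = -1383;  a_9 = -3848;  a_{10} = -10763.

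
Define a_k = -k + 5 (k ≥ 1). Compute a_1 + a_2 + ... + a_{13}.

-26

Over k = 1..13: Σk = 91.
Total = (-1)·91 + (5)·13 = -26.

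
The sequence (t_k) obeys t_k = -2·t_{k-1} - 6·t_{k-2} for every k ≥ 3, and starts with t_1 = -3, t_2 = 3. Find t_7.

-528

Compute successive terms:
t_3 = 12; t_4 = -42; t_5 = 12; t_6 = 228; t_7 = -528.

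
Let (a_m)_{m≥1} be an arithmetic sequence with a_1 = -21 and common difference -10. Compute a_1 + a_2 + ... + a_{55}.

-16005

a_m = -21 + (m - 1)·(-10).
a_{55} = -561; S = 55·(-21 + (-561))/2 = -16005.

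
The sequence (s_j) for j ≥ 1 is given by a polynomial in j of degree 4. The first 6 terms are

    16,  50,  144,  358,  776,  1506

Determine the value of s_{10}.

1st diffs: 34, 94, 214, 418, 730.
2nd diffs: 60, 120, 204, 312.
3rd diffs: 60, 84, 108.
4th diffs: 24, 24 (constant).
So s_j = j^4 + 5j^2 + 4j + 6.
Evaluating at j = 10 gives s_{10} = 10546.

10546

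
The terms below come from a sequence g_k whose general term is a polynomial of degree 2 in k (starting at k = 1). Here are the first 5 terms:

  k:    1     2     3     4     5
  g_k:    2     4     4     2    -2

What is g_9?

-38

1st diffs: 2, 0, -2, -4.
2nd diffs: -2, -2, -2 (constant).
Newton forward-difference form: g_k = 2 + 2·C(k-1,1) + (-2)·C(k-1,2).
At k = 9: k-1 = 8, so g_9 = 2 + 16 - 56 = -38.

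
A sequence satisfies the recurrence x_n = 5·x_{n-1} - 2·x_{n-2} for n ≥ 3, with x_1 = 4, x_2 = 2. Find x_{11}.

Applying the relation repeatedly:
x_3 = 2;  x_4 = 6;  x_5 = 26;  x_6 = 118;  x_7 = 538;  x_8 = 2454;  x_9 = 11194;  x_{10} = 51062;  x_{11} = 232922.

232922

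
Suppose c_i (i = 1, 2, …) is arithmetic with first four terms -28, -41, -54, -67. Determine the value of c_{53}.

Common difference d = -13.
c_i = -28 + (i - 1)·(-13).
c_{53} = -28 + 52·(-13) = -704.

-704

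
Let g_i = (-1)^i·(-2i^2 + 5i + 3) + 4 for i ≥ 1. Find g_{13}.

274

(-1)^13 = -1; -2i^2 + 5i + 3 at i=13 is -270; so g_{13} = 274.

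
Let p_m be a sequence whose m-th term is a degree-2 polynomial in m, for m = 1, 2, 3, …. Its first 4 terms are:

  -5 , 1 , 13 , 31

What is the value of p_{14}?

1st diffs: 6, 12, 18.
2nd diffs: 6, 6 (constant).
Newton forward-difference form: p_m = -5 + 6·C(m-1,1) + 6·C(m-1,2).
At m = 14: m-1 = 13, so p_{14} = -5 + 78 + 468 = 541.

541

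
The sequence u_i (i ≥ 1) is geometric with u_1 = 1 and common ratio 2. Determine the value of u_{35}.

17179869184

u_i = 1·2^(i-1).
u_{35} = 1·2^34 = 17179869184.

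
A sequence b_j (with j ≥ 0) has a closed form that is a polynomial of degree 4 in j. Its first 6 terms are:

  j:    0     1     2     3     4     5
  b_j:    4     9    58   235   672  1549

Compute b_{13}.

1st diffs: 5, 49, 177, 437, 877.
2nd diffs: 44, 128, 260, 440.
3rd diffs: 84, 132, 180.
4th diffs: 48, 48 (constant).
Newton forward-difference form: b_j = 4 + 5·C(j,1) + 44·C(j,2) + 84·C(j,3) + 48·C(j,4).
At j = 13: j = 13, so b_{13} = 4 + 65 + 3432 + 24024 + 34320 = 61845.

61845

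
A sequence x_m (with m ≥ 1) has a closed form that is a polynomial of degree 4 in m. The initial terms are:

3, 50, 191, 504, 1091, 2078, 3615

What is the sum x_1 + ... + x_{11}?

1st diffs: 47, 141, 313, 587, 987, 1537.
2nd diffs: 94, 172, 274, 400, 550.
3rd diffs: 78, 102, 126, 150.
4th diffs: 24, 24, 24 (constant).
Newton forward-difference form: x_m = 3 + 47·C(m-1,1) + 94·C(m-1,2) + 78·C(m-1,3) + 24·C(m-1,4).
Continuing: 5876, 9059, 13386, 19103.
Summing m = 1..11 (11 terms) gives 54956.

54956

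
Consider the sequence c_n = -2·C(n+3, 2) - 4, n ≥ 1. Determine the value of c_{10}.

-160

C(13, 2) = 78, so c_{10} = -160.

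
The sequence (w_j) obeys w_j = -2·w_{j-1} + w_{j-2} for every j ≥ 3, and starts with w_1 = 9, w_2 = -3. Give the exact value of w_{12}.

-38625

Iterate the recurrence:
w_3 = 15, w_4 = -33, w_5 = 81, w_6 = -195, w_7 = 471, w_8 = -1137, w_9 = 2745, w_{10} = -6627, w_{11} = 15999, w_{12} = -38625.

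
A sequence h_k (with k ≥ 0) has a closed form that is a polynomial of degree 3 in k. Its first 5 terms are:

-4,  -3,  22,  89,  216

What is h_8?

1st diffs: 1, 25, 67, 127.
2nd diffs: 24, 42, 60.
3rd diffs: 18, 18 (constant).
So h_k = 3k^3 + 3k^2 - 5k - 4.
Evaluating at k = 8 gives h_8 = 1684.

1684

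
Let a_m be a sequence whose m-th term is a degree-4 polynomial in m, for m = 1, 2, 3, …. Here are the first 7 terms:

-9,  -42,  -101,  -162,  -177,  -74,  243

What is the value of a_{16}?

1st diffs: -33, -59, -61, -15, 103, 317.
2nd diffs: -26, -2, 46, 118, 214.
3rd diffs: 24, 48, 72, 96.
4th diffs: 24, 24, 24 (constant).
Newton forward-difference form: a_m = -9 + (-33)·C(m-1,1) + (-26)·C(m-1,2) + 24·C(m-1,3) + 24·C(m-1,4).
At m = 16: m-1 = 15, so a_{16} = -9 - 495 - 2730 + 10920 + 32760 = 40446.

40446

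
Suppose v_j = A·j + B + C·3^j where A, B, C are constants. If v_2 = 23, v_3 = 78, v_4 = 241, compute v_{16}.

129140173

Write the equations: 2A + B + 9C = 23; 3A + B + 27C = 78; 4A + B + 81C = 241.
Subtracting the first from the second: A + 18C = 55.
Subtracting the second from the third: A + 54C = 163.
Solving: C = 3, A = 1, then B = -6.
So v_j = 1·j + (-6) + 3·3^j; at j=16 this is 129140173.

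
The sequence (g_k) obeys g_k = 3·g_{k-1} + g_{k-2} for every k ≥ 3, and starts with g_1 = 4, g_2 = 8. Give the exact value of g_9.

Applying the relation repeatedly:
g_3 = 28;  g_4 = 92;  g_5 = 304;  g_6 = 1004;  g_7 = 3316;  g_8 = 10952;  g_9 = 36172.

36172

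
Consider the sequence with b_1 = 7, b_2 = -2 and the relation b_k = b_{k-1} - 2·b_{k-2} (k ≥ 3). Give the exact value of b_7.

Step forward from the initial values:
b_3 = -16, b_4 = -12, b_5 = 20, b_6 = 44, b_7 = 4.

4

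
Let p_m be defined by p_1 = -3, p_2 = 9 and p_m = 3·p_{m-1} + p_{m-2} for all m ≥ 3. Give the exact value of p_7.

2913

p_3 = 24  p_4 = 81  p_5 = 267  p_6 = 882  p_7 = 2913.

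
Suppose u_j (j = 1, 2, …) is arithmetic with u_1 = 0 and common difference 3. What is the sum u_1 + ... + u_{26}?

u_j = 0 + (j - 1)·3.
u_{26} = 75; S = 26·(0 + 75)/2 = 975.

975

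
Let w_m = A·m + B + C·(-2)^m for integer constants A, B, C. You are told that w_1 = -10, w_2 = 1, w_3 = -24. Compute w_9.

At m = 1, 2, 3: A + B - 2C = -10; 2A + B + 4C = 1; 3A + B - 8C = -24.
Subtracting the first from the second: A + 6C = 11.
Subtracting the second from the third: A - 12C = -25.
Solving: C = 2, A = -1, then B = -5.
So w_m = -1·m + (-5) + 2·(-2)^m; at m=9 this is -1038.

-1038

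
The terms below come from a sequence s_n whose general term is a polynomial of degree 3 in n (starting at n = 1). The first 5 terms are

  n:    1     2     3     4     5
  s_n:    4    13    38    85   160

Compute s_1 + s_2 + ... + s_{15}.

16475

1st diffs: 9, 25, 47, 75.
2nd diffs: 16, 22, 28.
3rd diffs: 6, 6 (constant).
Newton forward-difference form: s_n = 4 + 9·C(n-1,1) + 16·C(n-1,2) + 6·C(n-1,3).
Continuing: …, 269, 418, 613, 860, …, s_{15} = 3770.
Summing n = 1..15 (15 terms) gives 16475.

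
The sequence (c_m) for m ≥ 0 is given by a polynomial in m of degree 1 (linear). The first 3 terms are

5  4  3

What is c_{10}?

-5

1st diffs: -1, -1 (constant).
So c_m = -m + 5.
Evaluating at m = 10 gives c_{10} = -5.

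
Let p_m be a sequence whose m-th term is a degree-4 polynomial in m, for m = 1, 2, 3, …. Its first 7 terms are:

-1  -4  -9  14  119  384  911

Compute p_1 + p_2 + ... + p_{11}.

20482

1st diffs: -3, -5, 23, 105, 265, 527.
2nd diffs: -2, 28, 82, 160, 262.
3rd diffs: 30, 54, 78, 102.
4th diffs: 24, 24, 24 (constant).
So p_m = m^4 - 5m^3 + 4m^2 + 5m - 6.
Continuing: 1826, 3279, 5444, 8519.
Summing m = 1..11 (11 terms) gives 20482.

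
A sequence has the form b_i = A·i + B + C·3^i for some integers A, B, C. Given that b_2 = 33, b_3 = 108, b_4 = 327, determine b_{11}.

At i = 2, 3, 4: 2A + B + 9C = 33; 3A + B + 27C = 108; 4A + B + 81C = 327.
Subtracting the first from the second: A + 18C = 75.
Subtracting the second from the third: A + 54C = 219.
Solving: C = 4, A = 3, then B = -9.
So b_i = 3·i + (-9) + 4·3^i; at i=11 this is 708612.

708612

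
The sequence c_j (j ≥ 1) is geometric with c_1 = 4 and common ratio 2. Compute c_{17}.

c_j = 4·2^(j-1).
c_{17} = 4·2^16 = 262144.

262144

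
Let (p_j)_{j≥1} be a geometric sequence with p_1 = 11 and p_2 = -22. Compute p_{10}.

-5632

Common ratio r = -2.
p_j = 11·(-2)^(j-1).
p_{10} = 11·(-2)^9 = -5632.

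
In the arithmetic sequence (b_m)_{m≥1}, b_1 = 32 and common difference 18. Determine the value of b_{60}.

1094

b_m = 32 + (m - 1)·18.
b_{60} = 32 + 59·18 = 1094.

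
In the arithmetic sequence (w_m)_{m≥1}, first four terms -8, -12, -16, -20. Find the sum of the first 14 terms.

Common difference d = -4.
w_m = -8 + (m - 1)·(-4).
w_{14} = -60; S = 14·(-8 + (-60))/2 = -476.

-476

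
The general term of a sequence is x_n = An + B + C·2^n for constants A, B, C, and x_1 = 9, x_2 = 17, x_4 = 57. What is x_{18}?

786469

The three given values yield: A + B + 2C = 9; 2A + B + 4C = 17; 4A + B + 16C = 57.
Subtracting the first from the second: A + 2C = 8.
Subtracting the second from the third: 2A + 12C = 40.
Solving: C = 3, A = 2, then B = 1.
Therefore x_{18} = 36 + 1 + 3·262144 = 786469.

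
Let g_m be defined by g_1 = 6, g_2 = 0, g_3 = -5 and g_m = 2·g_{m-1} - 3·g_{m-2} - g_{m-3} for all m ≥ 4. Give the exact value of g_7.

105

Step forward from the initial values:
g_4 = -16  g_5 = -17  g_6 = 19  g_7 = 105.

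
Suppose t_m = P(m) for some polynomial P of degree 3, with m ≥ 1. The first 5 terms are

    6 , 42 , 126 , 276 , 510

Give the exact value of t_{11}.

4686

1st diffs: 36, 84, 150, 234.
2nd diffs: 48, 66, 84.
3rd diffs: 18, 18 (constant).
Newton forward-difference form: t_m = 6 + 36·C(m-1,1) + 48·C(m-1,2) + 18·C(m-1,3).
At m = 11: m-1 = 10, so t_{11} = 6 + 360 + 2160 + 2160 = 4686.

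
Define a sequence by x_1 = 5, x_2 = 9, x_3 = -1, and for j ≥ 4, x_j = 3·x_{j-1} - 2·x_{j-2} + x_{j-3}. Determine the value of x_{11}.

Iterate the recurrence:
x_4 = -16  x_5 = -37  x_6 = -80  x_7 = -182  x_8 = -423  x_9 = -985  x_{10} = -2291  x_{11} = -5326.

-5326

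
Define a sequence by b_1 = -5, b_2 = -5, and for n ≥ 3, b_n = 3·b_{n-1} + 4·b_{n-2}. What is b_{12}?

Applying the relation repeatedly:
b_3 = -35;  b_4 = -125;  b_5 = -515;  b_6 = -2045;  b_7 = -8195;  b_8 = -32765;  b_9 = -131075;  b_{10} = -524285;  b_{11} = -2097155;  b_{12} = -8388605.
(Characteristic roots are 4 and -1.)

-8388605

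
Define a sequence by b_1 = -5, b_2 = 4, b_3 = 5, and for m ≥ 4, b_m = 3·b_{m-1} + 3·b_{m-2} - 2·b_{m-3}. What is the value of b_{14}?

14778208

Step forward from the initial values:
b_4 = 37; b_5 = 118; b_6 = 455; …; b_{11} = 299182; b_{12} = 1097771; b_{13} = 4027753; b_{14} = 14778208.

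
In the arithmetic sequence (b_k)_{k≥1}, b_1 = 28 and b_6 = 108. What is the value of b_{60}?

Common difference d = (108 - 28) / (6 - 1) = 16.
b_k = 28 + (k - 1)·16.
b_{60} = 28 + 59·16 = 972.

972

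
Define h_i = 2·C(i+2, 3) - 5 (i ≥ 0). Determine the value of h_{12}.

723

C(14, 3) = 364, so h_{12} = 723.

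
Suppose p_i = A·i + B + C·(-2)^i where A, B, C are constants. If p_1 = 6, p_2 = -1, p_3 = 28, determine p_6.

The three given values yield: A + B - 2C = 6; 2A + B + 4C = -1; 3A + B - 8C = 28.
Subtracting the first from the second: A + 6C = -7.
Subtracting the second from the third: A - 12C = 29.
Solving: C = -2, A = 5, then B = -3.
Hence p_6 = 5·6 + (-3) + (-2)·64 = -101.

-101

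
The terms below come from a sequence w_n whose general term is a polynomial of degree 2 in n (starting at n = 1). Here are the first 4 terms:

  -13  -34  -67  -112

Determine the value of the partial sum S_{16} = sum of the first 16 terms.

-9448

1st diffs: -21, -33, -45.
2nd diffs: -12, -12 (constant).
So w_n = -6n^2 - 3n - 4.
Continuing: …, -169, -238, -319, -412, …, w_{16} = -1588.
Summing n = 1..16 (16 terms) gives -9448.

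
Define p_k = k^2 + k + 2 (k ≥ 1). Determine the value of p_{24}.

p_{24} = 1·24^2 + 1·24 + 2 = 602.

602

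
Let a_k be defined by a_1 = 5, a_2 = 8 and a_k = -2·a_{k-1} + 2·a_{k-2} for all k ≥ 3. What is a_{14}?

Iterate the recurrence:
a_3 = -6;  a_4 = 28;  a_5 = -68;  …;  a_{11} = -29024;  a_{12} = 79296;  a_{13} = -216640;  a_{14} = 591872.

591872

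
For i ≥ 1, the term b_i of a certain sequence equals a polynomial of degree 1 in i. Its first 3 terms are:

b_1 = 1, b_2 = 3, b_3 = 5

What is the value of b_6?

1st diffs: 2, 2 (constant).
So b_i = 2i - 1.
Evaluating at i = 6 gives b_6 = 11.

11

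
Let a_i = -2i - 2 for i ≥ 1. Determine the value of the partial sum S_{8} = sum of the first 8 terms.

Over i = 1..8: Σi = 36.
Total = (-2)·36 + (-2)·8 = -88.

-88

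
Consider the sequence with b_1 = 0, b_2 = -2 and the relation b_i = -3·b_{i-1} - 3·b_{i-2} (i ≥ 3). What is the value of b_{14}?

Compute successive terms:
b_3 = 6;  b_4 = -12;  b_5 = 18;  …;  b_{11} = -486;  b_{12} = 486;  b_{13} = 0;  b_{14} = -1458.

-1458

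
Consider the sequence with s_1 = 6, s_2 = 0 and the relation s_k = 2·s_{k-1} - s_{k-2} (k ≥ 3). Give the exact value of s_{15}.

Step forward from the initial values:
s_3 = -6, s_4 = -12, s_5 = -18, …, s_{12} = -60, s_{13} = -66, s_{14} = -72, s_{15} = -78.
(Characteristic roots are 1 and 1.)

-78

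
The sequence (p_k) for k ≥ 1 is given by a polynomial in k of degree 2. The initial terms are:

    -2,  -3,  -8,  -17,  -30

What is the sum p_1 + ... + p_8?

-268

1st diffs: -1, -5, -9, -13.
2nd diffs: -4, -4, -4 (constant).
So p_k = -2k^2 + 5k - 5.
Continuing: -47, -68, -93.
Summing k = 1..8 (8 terms) gives -268.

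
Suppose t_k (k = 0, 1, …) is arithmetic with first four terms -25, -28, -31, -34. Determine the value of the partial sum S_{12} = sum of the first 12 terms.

Common difference d = -3.
t_k = -25 + (k - 0)·(-3).
t_{11} = -58; S = 12·(-25 + (-58))/2 = -498.

-498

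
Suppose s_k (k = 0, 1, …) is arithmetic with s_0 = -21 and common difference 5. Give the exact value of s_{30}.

129

s_k = -21 + (k - 0)·5.
s_{30} = -21 + 30·5 = 129.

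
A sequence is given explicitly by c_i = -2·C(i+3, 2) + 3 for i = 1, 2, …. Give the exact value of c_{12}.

C(15, 2) = 105, so c_{12} = -207.

-207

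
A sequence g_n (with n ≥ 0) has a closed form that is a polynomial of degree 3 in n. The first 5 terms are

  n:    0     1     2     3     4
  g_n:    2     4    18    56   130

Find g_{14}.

1st diffs: 2, 14, 38, 74.
2nd diffs: 12, 24, 36.
3rd diffs: 12, 12 (constant).
Newton forward-difference form: g_n = 2 + 2·C(n,1) + 12·C(n,2) + 12·C(n,3).
At n = 14: n = 14, so g_{14} = 2 + 28 + 1092 + 4368 = 5490.

5490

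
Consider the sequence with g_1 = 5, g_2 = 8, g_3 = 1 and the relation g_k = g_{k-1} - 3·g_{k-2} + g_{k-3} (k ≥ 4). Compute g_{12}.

Compute successive terms:
g_4 = -18;  g_5 = -13;  g_6 = 42;  g_7 = 63;  g_8 = -76;  g_9 = -223;  g_{10} = 68;  g_{11} = 661;  g_{12} = 234.

234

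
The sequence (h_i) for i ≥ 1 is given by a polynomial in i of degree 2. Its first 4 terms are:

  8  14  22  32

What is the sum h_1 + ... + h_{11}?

748

1st diffs: 6, 8, 10.
2nd diffs: 2, 2 (constant).
Newton forward-difference form: h_i = 8 + 6·C(i-1,1) + 2·C(i-1,2).
Continuing: …, 44, 58, 74, 92, …, h_{11} = 158.
Summing i = 1..11 (11 terms) gives 748.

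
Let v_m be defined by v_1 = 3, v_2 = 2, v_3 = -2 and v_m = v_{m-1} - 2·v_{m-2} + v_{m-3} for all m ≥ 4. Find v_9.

Iterate the recurrence:
v_4 = -3  v_5 = 3  v_6 = 7  v_7 = -2  v_8 = -13  v_9 = -2.

-2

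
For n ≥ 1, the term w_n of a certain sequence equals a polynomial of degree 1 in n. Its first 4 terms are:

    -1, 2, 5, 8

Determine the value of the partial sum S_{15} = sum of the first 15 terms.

300

1st diffs: 3, 3, 3 (constant).
So w_n = 3n - 4.
Continuing: …, 11, 14, 17, 20, …, w_{15} = 41.
Summing n = 1..15 (15 terms) gives 300.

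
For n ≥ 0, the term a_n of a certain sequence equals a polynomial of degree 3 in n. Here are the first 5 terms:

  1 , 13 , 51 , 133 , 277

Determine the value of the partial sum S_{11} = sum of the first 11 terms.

10901

1st diffs: 12, 38, 82, 144.
2nd diffs: 26, 44, 62.
3rd diffs: 18, 18 (constant).
So a_n = 3n^3 + 4n^2 + 5n + 1.
Continuing: …, 501, 823, 1261, 1833, …, a_{10} = 3451.
Summing n = 0..10 (11 terms) gives 10901.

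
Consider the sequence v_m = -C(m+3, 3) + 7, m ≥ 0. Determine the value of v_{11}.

-357

C(14, 3) = 364, so v_{11} = -357.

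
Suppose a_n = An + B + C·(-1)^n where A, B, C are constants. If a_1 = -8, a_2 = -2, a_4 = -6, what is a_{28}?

At n = 1, 2, 4: A + B - C = -8; 2A + B + C = -2; 4A + B + C = -6.
Subtracting the first from the second: A + 2C = 6.
Subtracting the second from the third: 2A = -4.
Solving: C = 4, A = -2, then B = -2.
Hence a_{28} = -2·28 + (-2) + 4·1 = -54.

-54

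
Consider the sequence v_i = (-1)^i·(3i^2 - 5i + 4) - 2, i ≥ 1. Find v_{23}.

(-1)^23 = -1; 3i^2 - 5i + 4 at i=23 is 1476; so v_{23} = -1478.

-1478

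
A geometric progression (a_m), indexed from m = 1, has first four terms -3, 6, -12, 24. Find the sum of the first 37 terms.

-137438953473

Common ratio r = -2.
a_m = (-3)·(-2)^(m-1).
S = (-3)·((-2)^37 - 1)/(-2 - 1) = (-3)·(-137438953472 - 1)/(-3) = -137438953473.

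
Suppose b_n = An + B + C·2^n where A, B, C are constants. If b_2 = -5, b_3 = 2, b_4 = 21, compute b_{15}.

98222

Plug in n = 2, 3, 4: 2A + B + 4C = -5; 3A + B + 8C = 2; 4A + B + 16C = 21.
Subtracting the first from the second: A + 4C = 7.
Subtracting the second from the third: A + 8C = 19.
Solving: C = 3, A = -5, then B = -7.
So b_n = -5·n + (-7) + 3·2^n; at n=15 this is 98222.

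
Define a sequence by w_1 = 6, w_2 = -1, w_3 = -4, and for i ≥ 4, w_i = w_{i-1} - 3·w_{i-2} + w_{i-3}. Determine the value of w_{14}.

Iterate the recurrence:
w_4 = 5;  w_5 = 16;  w_6 = -3;  …;  w_{11} = -232;  w_{12} = -511;  w_{13} = 316;  w_{14} = 1617.

1617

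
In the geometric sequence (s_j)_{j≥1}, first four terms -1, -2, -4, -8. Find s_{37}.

-68719476736

Common ratio r = 2.
s_j = (-1)·2^(j-1).
s_{37} = (-1)·2^36 = -68719476736.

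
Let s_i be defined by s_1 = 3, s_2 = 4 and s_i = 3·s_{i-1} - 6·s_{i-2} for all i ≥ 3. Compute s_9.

1782

Applying the relation repeatedly:
s_3 = -6; s_4 = -42; s_5 = -90; s_6 = -18; s_7 = 486; s_8 = 1566; s_9 = 1782.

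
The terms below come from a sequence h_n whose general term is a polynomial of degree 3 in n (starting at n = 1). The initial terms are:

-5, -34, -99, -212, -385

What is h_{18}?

1st diffs: -29, -65, -113, -173.
2nd diffs: -36, -48, -60.
3rd diffs: -12, -12 (constant).
So h_n = -2n^3 - 6n^2 + 3n.
Evaluating at n = 18 gives h_{18} = -13554.

-13554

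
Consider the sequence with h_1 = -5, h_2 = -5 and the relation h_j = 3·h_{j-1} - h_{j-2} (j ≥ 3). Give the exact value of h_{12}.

Compute successive terms:
h_3 = -10  h_4 = -25  h_5 = -65  h_6 = -170  h_7 = -445  h_8 = -1165  h_9 = -3050  h_{10} = -7985  h_{11} = -20905  h_{12} = -54730.

-54730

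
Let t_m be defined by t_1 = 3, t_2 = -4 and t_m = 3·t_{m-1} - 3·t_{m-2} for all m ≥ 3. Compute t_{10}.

Compute successive terms:
t_3 = -21;  t_4 = -51;  t_5 = -90;  t_6 = -117;  t_7 = -81;  t_8 = 108;  t_9 = 567;  t_{10} = 1377.

1377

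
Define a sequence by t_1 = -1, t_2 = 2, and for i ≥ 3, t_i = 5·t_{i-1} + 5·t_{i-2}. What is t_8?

40250

Iterate the recurrence:
t_3 = 5;  t_4 = 35;  t_5 = 200;  t_6 = 1175;  t_7 = 6875;  t_8 = 40250.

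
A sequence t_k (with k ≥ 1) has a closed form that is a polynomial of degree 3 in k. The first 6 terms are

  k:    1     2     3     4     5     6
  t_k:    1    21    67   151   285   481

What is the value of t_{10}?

1st diffs: 20, 46, 84, 134, 196.
2nd diffs: 26, 38, 50, 62.
3rd diffs: 12, 12, 12 (constant).
So t_k = 2k^3 + k^2 + 3k - 5.
Evaluating at k = 10 gives t_{10} = 2125.

2125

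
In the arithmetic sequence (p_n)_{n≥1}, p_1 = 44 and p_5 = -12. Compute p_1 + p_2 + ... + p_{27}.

-3726

Common difference d = (-12 - 44) / (5 - 1) = -14.
p_n = 44 + (n - 1)·(-14).
p_{27} = -320; S = 27·(44 + (-320))/2 = -3726.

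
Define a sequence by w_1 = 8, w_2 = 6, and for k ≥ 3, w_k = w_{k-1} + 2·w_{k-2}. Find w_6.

Applying the relation repeatedly:
w_3 = 22;  w_4 = 34;  w_5 = 78;  w_6 = 146.
(Characteristic roots are 2 and -1.)

146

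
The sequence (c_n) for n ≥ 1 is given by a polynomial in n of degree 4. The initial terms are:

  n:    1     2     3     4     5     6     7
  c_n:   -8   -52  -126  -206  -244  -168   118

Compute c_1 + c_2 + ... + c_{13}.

35932

1st diffs: -44, -74, -80, -38, 76, 286.
2nd diffs: -30, -6, 42, 114, 210.
3rd diffs: 24, 48, 72, 96.
4th diffs: 24, 24, 24 (constant).
Newton forward-difference form: c_n = -8 + (-44)·C(n-1,1) + (-30)·C(n-1,2) + 24·C(n-1,3) + 24·C(n-1,4).
Continuing: …, 734, 1824, 3556, 6122, …, c_{13} = 14644.
Summing n = 1..13 (13 terms) gives 35932.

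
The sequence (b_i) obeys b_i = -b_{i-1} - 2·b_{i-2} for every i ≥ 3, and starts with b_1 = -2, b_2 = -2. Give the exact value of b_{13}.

Step forward from the initial values:
b_3 = 6; b_4 = -2; b_5 = -10; …; b_{10} = 46; b_{11} = -90; b_{12} = -2; b_{13} = 182.

182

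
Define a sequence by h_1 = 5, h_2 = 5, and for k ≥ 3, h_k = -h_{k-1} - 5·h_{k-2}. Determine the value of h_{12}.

Step forward from the initial values:
h_3 = -30; h_4 = 5; h_5 = 145; h_6 = -170; h_7 = -555; h_8 = 1405; h_9 = 1370; h_{10} = -8395; h_{11} = 1545; h_{12} = 40430.

40430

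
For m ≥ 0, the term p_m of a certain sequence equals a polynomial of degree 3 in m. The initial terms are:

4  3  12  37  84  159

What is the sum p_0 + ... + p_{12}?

1st diffs: -1, 9, 25, 47, 75.
2nd diffs: 10, 16, 22, 28.
3rd diffs: 6, 6, 6 (constant).
Newton forward-difference form: p_m = 4 + (-1)·C(m,1) + 10·C(m,2) + 6·C(m,3).
Continuing: …, 268, 417, 612, 859, …, p_{12} = 1972.
Summing m = 0..12 (13 terms) gives 7124.

7124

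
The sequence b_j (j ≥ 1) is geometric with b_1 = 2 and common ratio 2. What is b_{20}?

1048576

b_j = 2·2^(j-1).
b_{20} = 2·2^19 = 1048576.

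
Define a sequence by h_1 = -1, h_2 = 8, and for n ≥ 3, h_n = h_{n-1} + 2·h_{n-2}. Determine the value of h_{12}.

4782

Iterate the recurrence:
h_3 = 6;  h_4 = 22;  h_5 = 34;  h_6 = 78;  h_7 = 146;  h_8 = 302;  h_9 = 594;  h_{10} = 1198;  h_{11} = 2386;  h_{12} = 4782.
(Characteristic roots are 2 and -1.)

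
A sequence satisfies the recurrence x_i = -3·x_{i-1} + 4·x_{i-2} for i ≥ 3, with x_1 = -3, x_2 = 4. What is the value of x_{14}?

93952408

Step forward from the initial values:
x_3 = -24;  x_4 = 88;  x_5 = -360;  …;  x_{11} = -1468008;  x_{12} = 5872024;  x_{13} = -23488104;  x_{14} = 93952408.
(Characteristic roots are 1 and -4.)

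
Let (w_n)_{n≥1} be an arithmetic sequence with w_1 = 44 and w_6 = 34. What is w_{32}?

Common difference d = (34 - 44) / (6 - 1) = -2.
w_n = 44 + (n - 1)·(-2).
w_{32} = 44 + 31·(-2) = -18.

-18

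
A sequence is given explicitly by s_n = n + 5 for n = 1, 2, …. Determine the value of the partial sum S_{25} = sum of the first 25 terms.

Over n = 1..25: Σn = 325.
Total = (1)·325 + (5)·25 = 450.

450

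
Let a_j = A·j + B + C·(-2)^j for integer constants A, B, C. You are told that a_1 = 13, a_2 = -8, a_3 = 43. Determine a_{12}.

-16346

Write the equations: A + B - 2C = 13; 2A + B + 4C = -8; 3A + B - 8C = 43.
Subtracting the first from the second: A + 6C = -21.
Subtracting the second from the third: A - 12C = 51.
Solving: C = -4, A = 3, then B = 2.
Therefore a_{12} = 36 + 2 + (-4)·4096 = -16346.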